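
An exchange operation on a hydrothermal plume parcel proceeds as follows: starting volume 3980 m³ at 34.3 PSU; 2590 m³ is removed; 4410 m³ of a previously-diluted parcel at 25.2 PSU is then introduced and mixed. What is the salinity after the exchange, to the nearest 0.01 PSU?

Remaining after removal: 1,390 m³ at 34.3 PSU (salt = 47,677)
After addition: salt = 47,677 + 4,410×25.2 = 158,809; volume = 5,800 m³
S = 158,809 / 5,800 = 27.3809 PSU

27.38 PSU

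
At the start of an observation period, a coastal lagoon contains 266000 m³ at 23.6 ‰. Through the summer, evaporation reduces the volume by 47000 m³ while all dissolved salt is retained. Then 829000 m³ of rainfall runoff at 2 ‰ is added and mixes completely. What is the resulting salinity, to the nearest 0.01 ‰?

After evaporation: salt = 266,000×23.6 = 6,277,600; volume = 266,000 − 47,000 = 219,000 m³
After mixing: salt = 6,277,600 + 829,000×2 = 7,935,600; volume = 219,000 + 829,000 = 1,048,000 m³
S = 7,935,600 / 1,048,000 = 7.5721 ‰

7.57 ‰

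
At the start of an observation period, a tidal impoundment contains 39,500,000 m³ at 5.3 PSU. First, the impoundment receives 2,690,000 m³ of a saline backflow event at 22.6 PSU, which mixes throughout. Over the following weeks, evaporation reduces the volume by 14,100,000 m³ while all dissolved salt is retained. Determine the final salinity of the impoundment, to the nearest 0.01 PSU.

After mixing: salt = 39,500,000×5.3 + 2,690,000×22.6 = 270,144,000; volume = 42,190,000 m³
After evaporation: salt unchanged = 270,144,000; volume = 42,190,000 − 14,100,000 = 28,090,000 m³
S = 270,144,000 / 28,090,000 = 9.6171 PSU

9.62 PSU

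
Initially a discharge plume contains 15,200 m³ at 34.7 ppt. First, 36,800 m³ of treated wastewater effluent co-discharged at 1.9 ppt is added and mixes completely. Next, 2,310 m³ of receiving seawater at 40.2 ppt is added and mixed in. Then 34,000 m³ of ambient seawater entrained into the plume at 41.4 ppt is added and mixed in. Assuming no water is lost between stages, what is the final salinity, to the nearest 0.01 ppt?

23.76 ppt

Mass of salt is conserved:
Initial salt = 15,200×34.7 = 527,440
After stage 1: salt = 527,440 + 36,800×1.9 = 597,360; volume = 52,000 m³; S = 11.488 ppt
After stage 2: salt = 597,360 + 2,310×40.2 = 690,222; volume = 54,310 m³; S = 12.709 ppt
After stage 3: salt = 690,222 + 34,000×41.4 = 2,097,822; volume = 88,310 m³
S = 2,097,822 / 88,310 = 23.7552 ppt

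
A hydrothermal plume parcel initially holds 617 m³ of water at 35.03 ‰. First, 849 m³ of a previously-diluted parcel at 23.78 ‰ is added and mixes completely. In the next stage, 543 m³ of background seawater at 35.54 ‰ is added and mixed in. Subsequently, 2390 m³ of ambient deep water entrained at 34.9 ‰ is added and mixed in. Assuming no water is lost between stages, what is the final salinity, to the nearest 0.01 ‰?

Mass of salt is conserved:
Initial salt = 617×35.03 = 21,613.51
After stage 1: salt = 21,613.51 + 849×23.78 = 41,802.73; volume = 1,466 m³; S = 28.515 ‰
After stage 2: salt = 41,802.73 + 543×35.54 = 61,100.95; volume = 2,009 m³; S = 30.414 ‰
After stage 3: salt = 61,100.95 + 2,390×34.9 = 144,511.95; volume = 4,399 m³
S = 144,511.95 / 4,399 = 32.8511 ‰

32.85 ‰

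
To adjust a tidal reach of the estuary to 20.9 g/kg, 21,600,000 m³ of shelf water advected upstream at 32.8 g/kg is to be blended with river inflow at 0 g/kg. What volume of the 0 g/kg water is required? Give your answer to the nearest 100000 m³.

Salt balance: 21,600,000×32.8 + V×0 = (21,600,000+V)×20.9
708,480,000 + 0V = 451,440,000 + 20.9V
257,040,000 = 20.9V
V = 12,298,564.59 m³

12300000 m³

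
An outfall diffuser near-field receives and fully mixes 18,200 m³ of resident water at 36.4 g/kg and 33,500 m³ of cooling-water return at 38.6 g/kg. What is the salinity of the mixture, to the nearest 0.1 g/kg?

Total salt / total volume:
salt = 18,200×36.4 + 33,500×38.6 = 662,480 + 1,293,100 = 1,955,580
volume = 18,200 + 33,500 = 51,700 m³
S = 1,955,580 / 51,700 = 37.826 g/kg

37.8 g/kg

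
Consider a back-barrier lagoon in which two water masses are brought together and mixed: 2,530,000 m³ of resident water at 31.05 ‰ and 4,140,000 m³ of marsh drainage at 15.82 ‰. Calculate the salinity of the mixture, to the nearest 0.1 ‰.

Conserving salt mass:
salt = 2,530,000×31.05 + 4,140,000×15.82 = 78,556,500 + 65,494,800 = 144,051,300
volume = 2,530,000 + 4,140,000 = 6,670,000 m³
S = 144,051,300 / 6,670,000 = 21.597 ‰

21.6 ‰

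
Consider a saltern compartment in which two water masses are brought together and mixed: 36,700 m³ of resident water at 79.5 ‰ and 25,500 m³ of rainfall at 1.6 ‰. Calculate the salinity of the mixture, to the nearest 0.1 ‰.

47.6 ‰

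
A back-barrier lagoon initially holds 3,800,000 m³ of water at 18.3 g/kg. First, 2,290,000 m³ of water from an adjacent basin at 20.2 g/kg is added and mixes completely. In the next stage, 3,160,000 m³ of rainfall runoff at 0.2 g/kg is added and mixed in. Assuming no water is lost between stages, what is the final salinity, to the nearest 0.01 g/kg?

12.59 g/kg

Weighted by volume,
Initial salt = 3,800,000×18.3 = 69,540,000
After stage 1: salt = 69,540,000 + 2,290,000×20.2 = 115,798,000; volume = 6,090,000 m³; S = 19.014 g/kg
After stage 2: salt = 115,798,000 + 3,160,000×0.2 = 116,430,000; volume = 9,250,000 m³
S = 116,430,000 / 9,250,000 = 12.587 g/kg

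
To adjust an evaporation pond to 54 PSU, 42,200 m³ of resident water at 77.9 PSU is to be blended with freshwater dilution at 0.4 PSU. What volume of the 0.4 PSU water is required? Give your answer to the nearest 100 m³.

Salt balance: 42,200×77.9 + V×0.4 = (42,200+V)×54
3,287,380 + 0.4V = 2,278,800 + 54V
1,008,580 = 53.6V
V = 18,816.79 m³

18800 m³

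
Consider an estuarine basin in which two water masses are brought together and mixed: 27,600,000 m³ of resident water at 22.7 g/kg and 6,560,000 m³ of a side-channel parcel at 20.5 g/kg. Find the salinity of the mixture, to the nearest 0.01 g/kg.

22.28 g/kg

Conserving salt mass:
salt = 27,600,000×22.7 + 6,560,000×20.5 = 626,520,000 + 134,480,000 = 761,000,000
volume = 27,600,000 + 6,560,000 = 34,160,000 m³
S = 761,000,000 / 34,160,000 = 22.2775 g/kg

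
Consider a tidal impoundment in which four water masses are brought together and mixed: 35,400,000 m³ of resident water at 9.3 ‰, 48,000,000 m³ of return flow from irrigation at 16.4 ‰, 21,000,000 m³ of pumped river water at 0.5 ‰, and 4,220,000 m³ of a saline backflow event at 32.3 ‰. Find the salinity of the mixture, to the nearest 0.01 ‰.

11.63 ‰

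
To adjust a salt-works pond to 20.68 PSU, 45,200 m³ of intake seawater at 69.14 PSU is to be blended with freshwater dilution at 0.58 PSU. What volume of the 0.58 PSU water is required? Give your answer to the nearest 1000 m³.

Salt balance: 45,200×69.14 + V×0.58 = (45,200+V)×20.68
3,125,128 + 0.58V = 934,736 + 20.68V
2,190,392 = 20.1V
V = 108,974.73 m³

109000 m³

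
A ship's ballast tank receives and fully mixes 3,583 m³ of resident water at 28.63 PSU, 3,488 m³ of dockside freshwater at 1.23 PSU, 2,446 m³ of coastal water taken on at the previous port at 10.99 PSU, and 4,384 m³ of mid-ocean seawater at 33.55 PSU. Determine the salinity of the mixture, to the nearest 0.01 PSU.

Salt balance:
salt = 3,583×28.63 + 3,488×1.23 + 2,446×10.99 + 4,384×33.55 = 102,581.29 + 4,290.24 + 26,881.54 + 147,083.2 = 280,836.27
volume = 3,583 + 3,488 + 2,446 + 4,384 = 13,901 m³
S = 280,836.27 / 13,901 = 20.2026 PSU

20.20 PSU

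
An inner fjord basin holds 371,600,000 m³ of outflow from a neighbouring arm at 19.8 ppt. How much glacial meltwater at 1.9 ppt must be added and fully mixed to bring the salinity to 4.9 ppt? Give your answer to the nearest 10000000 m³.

1850000000 m³

Salt balance: 371,600,000×19.8 + V×1.9 = (371,600,000+V)×4.9
7,357,680,000 + 1.9V = 1,820,840,000 + 4.9V
5,536,840,000 = 3V
V = 1,845,613,333.33 m³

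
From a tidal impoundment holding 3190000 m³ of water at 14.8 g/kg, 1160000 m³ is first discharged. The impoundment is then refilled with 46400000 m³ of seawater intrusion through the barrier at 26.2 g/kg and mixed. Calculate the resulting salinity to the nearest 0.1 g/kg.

Remaining after removal: 2,030,000 m³ at 14.8 g/kg (salt = 30,044,000)
After addition: salt = 30,044,000 + 46,400,000×26.2 = 1,245,724,000; volume = 48,430,000 m³
S = 1,245,724,000 / 48,430,000 = 25.7222 g/kg

25.7 g/kg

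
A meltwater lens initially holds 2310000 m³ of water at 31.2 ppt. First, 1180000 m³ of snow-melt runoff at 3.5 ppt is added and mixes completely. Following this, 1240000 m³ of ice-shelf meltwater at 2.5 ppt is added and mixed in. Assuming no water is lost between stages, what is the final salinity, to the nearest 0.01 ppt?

16.77 ppt

By conservation of dissolved salt,
Initial salt = 2,310,000×31.2 = 72,072,000
After stage 1: salt = 72,072,000 + 1,180,000×3.5 = 76,202,000; volume = 3,490,000 m³; S = 21.834 ppt
After stage 2: salt = 76,202,000 + 1,240,000×2.5 = 79,302,000; volume = 4,730,000 m³
S = 79,302,000 / 4,730,000 = 16.7658 ppt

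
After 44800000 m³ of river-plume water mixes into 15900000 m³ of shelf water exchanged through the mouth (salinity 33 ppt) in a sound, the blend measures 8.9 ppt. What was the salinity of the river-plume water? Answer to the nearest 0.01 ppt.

Salt balance: 15,900,000×33 + 44,800,000×S = 60,700,000×8.9
524,700,000 + 44,800,000·S = 540,230,000
S = (540,230,000 − 524,700,000) / 44,800,000 = 0.3467 ppt

0.35 ppt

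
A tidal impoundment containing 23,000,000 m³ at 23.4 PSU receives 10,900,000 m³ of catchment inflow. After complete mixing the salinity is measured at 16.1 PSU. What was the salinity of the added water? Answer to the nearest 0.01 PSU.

Salt balance: 23,000,000×23.4 + 10,900,000×S = 33,900,000×16.1
538,200,000 + 10,900,000·S = 545,790,000
S = (545,790,000 − 538,200,000) / 10,900,000 = 0.6963 PSU

0.70 PSU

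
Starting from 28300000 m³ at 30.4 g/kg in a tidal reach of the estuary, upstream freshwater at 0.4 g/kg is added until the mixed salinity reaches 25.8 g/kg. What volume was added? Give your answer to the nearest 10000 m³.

5130000 m³

Salt balance: 28,300,000×30.4 + V×0.4 = (28,300,000+V)×25.8
860,320,000 + 0.4V = 730,140,000 + 25.8V
130,180,000 = 25.4V
V = 5,125,196.85 m³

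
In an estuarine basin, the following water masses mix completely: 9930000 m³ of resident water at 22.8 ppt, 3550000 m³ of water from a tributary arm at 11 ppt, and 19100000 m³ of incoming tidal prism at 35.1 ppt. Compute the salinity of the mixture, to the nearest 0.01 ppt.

By conservation of dissolved salt,
salt = 9,930,000×22.8 + 3,550,000×11 + 19,100,000×35.1 = 226,404,000 + 39,050,000 + 670,410,000 = 935,864,000
volume = 9,930,000 + 3,550,000 + 19,100,000 = 32,580,000 m³
S = 935,864,000 / 32,580,000 = 28.7251 ppt

28.73 ppt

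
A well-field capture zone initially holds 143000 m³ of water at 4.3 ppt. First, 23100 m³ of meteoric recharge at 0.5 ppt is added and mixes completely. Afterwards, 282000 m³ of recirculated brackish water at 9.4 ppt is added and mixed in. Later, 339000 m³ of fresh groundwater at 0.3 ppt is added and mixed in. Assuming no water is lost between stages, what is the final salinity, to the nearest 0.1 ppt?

Total salt / total volume:
Initial salt = 143,000×4.3 = 614,900
After stage 1: salt = 614,900 + 23,100×0.5 = 626,450; volume = 166,100 m³; S = 3.772 ppt
After stage 2: salt = 626,450 + 282,000×9.4 = 3,277,250; volume = 448,100 m³; S = 7.314 ppt
After stage 3: salt = 3,277,250 + 339,000×0.3 = 3,378,950; volume = 787,100 m³
S = 3,378,950 / 787,100 = 4.2929 ppt

4.3 ppt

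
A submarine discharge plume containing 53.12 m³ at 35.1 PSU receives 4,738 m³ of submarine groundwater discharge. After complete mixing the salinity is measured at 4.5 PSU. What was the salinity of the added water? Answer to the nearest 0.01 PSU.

4.16 PSU

Salt balance: 53.12×35.1 + 4,738×S = 4,791.12×4.5
1,864.512 + 4,738·S = 21,560.04
S = (21,560.04 − 1,864.512) / 4,738 = 4.1569 PSU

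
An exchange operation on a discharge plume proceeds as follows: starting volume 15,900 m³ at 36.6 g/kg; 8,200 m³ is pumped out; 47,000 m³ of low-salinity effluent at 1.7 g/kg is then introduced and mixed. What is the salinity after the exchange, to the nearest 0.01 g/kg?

6.61 g/kg

Remaining after removal: 7,700 m³ at 36.6 g/kg (salt = 281,820)
After addition: salt = 281,820 + 47,000×1.7 = 361,720; volume = 54,700 m³
S = 361,720 / 54,700 = 6.6128 g/kg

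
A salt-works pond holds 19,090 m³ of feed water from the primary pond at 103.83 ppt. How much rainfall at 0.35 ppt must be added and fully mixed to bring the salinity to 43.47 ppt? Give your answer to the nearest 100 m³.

26700 m³

Salt balance: 19,090×103.83 + V×0.35 = (19,090+V)×43.47
1,982,114.7 + 0.35V = 829,842.3 + 43.47V
1,152,272.4 = 43.12V
V = 26,722.46 m³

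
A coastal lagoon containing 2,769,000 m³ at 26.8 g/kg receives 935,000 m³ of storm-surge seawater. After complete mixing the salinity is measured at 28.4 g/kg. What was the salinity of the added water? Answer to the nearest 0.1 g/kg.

Salt balance: 2,769,000×26.8 + 935,000×S = 3,704,000×28.4
74,209,200 + 935,000·S = 105,193,600
S = (105,193,600 − 74,209,200) / 935,000 = 33.1384 g/kg

33.1 g/kg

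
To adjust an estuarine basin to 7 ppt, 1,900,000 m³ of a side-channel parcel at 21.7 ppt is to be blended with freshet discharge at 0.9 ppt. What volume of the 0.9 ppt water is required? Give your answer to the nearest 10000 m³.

Salt balance: 1,900,000×21.7 + V×0.9 = (1,900,000+V)×7
41,230,000 + 0.9V = 13,300,000 + 7V
27,930,000 = 6.1V
V = 4,578,688.52 m³

4580000 m³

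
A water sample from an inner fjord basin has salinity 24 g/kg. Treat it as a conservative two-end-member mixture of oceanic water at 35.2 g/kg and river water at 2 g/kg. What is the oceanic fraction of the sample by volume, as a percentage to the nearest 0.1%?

66.3%

Let g be the oceanic fraction. Salt balance per unit volume:
g×35.2 + (1−g)×2 = 24
g = (24 − 2) / (35.2 − 2) = 22/33.2 = 0.6627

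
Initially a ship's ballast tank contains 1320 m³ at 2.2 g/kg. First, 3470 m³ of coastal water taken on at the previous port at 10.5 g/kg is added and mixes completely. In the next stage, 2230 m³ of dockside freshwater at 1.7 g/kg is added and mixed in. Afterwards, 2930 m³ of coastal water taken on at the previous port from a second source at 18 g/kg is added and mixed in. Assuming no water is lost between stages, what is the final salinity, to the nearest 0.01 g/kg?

Conserving salt mass:
Initial salt = 1,320×2.2 = 2,904
After stage 1: salt = 2,904 + 3,470×10.5 = 39,339; volume = 4,790 m³; S = 8.213 g/kg
After stage 2: salt = 39,339 + 2,230×1.7 = 43,130; volume = 7,020 m³; S = 6.144 g/kg
After stage 3: salt = 43,130 + 2,930×18 = 95,870; volume = 9,950 m³
S = 95,870 / 9,950 = 9.6352 g/kg

9.64 g/kg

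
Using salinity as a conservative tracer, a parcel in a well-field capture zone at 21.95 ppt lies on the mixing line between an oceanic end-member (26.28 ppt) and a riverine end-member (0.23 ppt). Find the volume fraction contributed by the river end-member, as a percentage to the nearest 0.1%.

Let f be the freshwater fraction. Salt balance per unit volume:
f×0.23 + (1−f)×26.28 = 21.95
f = (26.28 − 21.95) / (26.28 − 0.23) = 4.33/26.05 = 0.1662

16.6%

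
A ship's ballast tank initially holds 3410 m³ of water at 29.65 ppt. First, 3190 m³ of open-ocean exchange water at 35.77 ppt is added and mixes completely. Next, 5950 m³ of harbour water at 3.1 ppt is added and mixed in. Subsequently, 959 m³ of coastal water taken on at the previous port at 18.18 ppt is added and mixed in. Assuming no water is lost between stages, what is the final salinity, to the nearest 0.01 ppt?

18.59 ppt

Total salt / total volume:
Initial salt = 3,410×29.65 = 101,106.5
After stage 1: salt = 101,106.5 + 3,190×35.77 = 215,212.8; volume = 6,600 m³; S = 32.608 ppt
After stage 2: salt = 215,212.8 + 5,950×3.1 = 233,657.8; volume = 12,550 m³; S = 18.618 ppt
After stage 3: salt = 233,657.8 + 959×18.18 = 251,092.42; volume = 13,509 m³
S = 251,092.42 / 13,509 = 18.587 ppt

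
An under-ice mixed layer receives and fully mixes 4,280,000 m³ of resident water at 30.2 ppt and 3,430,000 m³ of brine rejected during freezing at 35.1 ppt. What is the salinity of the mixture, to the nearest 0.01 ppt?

32.38 ppt

Weighted by volume,
salt = 4,280,000×30.2 + 3,430,000×35.1 = 129,256,000 + 120,393,000 = 249,649,000
volume = 4,280,000 + 3,430,000 = 7,710,000 m³
S = 249,649,000 / 7,710,000 = 32.3799 ppt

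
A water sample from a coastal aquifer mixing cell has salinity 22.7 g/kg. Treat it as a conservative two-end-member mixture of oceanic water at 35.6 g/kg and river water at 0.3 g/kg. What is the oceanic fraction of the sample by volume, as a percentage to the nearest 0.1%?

Let g be the oceanic fraction. Salt balance per unit volume:
g×35.6 + (1−g)×0.3 = 22.7
g = (22.7 − 0.3) / (35.6 − 0.3) = 22.4/35.3 = 0.6346

63.5%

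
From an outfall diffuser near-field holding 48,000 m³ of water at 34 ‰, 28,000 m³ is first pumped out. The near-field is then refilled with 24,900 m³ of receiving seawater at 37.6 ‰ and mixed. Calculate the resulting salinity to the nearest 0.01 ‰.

36.00 ‰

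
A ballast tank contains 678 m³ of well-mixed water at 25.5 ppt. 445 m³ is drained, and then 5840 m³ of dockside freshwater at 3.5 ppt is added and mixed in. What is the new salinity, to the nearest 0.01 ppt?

Remaining after removal: 233 m³ at 25.5 ppt (salt = 5,941.5)
After addition: salt = 5,941.5 + 5,840×3.5 = 26,381.5; volume = 6,073 m³
S = 26,381.5 / 6,073 = 4.3441 ppt

4.34 ppt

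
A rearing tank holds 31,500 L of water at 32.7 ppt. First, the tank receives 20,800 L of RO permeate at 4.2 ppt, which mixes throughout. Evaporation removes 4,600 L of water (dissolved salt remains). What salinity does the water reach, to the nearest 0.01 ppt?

23.43 ppt

After mixing: salt = 31,500×32.7 + 20,800×4.2 = 1,117,410; volume = 52,300 L
After evaporation: salt unchanged = 1,117,410; volume = 52,300 − 4,600 = 47,700 L
S = 1,117,410 / 47,700 = 23.4258 ppt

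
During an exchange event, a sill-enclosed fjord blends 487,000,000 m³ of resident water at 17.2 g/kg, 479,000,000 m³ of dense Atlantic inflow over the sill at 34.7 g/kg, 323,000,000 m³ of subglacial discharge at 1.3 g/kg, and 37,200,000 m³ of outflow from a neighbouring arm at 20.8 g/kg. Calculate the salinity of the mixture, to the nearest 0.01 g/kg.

19.75 g/kg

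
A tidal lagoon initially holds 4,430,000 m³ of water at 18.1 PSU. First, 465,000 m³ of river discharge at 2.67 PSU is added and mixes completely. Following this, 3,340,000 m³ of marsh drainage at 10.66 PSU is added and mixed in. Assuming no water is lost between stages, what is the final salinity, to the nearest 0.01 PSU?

By conservation of dissolved salt,
Initial salt = 4,430,000×18.1 = 80,183,000
After stage 1: salt = 80,183,000 + 465,000×2.67 = 81,424,550; volume = 4,895,000 m³; S = 16.634 PSU
After stage 2: salt = 81,424,550 + 3,340,000×10.66 = 117,028,950; volume = 8,235,000 m³
S = 117,028,950 / 8,235,000 = 14.2112 PSU

14.21 PSU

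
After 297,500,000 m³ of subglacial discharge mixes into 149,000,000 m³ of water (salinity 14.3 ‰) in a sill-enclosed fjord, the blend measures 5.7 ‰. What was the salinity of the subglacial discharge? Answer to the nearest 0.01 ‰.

1.39 ‰

Salt balance: 149,000,000×14.3 + 297,500,000×S = 446,500,000×5.7
2,130,700,000 + 297,500,000·S = 2,545,050,000
S = (2,545,050,000 − 2,130,700,000) / 297,500,000 = 1.3928 ‰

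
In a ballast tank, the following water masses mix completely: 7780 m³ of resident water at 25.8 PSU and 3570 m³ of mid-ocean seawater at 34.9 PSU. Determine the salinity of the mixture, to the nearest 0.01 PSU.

28.66 PSU

Conserving salt mass:
salt = 7,780×25.8 + 3,570×34.9 = 200,724 + 124,593 = 325,317
volume = 7,780 + 3,570 = 11,350 m³
S = 325,317 / 11,350 = 28.6623 PSU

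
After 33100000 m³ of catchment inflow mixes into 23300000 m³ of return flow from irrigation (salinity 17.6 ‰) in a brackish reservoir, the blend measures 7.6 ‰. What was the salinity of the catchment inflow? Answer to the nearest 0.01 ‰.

0.56 ‰

Salt balance: 23,300,000×17.6 + 33,100,000×S = 56,400,000×7.6
410,080,000 + 33,100,000·S = 428,640,000
S = (428,640,000 − 410,080,000) / 33,100,000 = 0.5607 ‰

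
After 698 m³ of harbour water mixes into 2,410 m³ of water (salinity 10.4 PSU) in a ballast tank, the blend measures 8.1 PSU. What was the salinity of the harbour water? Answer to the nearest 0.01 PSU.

Salt balance: 2,410×10.4 + 698×S = 3,108×8.1
25,064 + 698·S = 25,174.8
S = (25,174.8 − 25,064) / 698 = 0.1587 PSU

0.16 PSU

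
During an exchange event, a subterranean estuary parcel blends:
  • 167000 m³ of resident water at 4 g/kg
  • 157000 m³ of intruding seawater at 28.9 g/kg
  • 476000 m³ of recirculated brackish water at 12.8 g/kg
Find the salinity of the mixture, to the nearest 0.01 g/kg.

By conservation of dissolved salt,
salt = 167,000×4 + 157,000×28.9 + 476,000×12.8 = 668,000 + 4,537,300 + 6,092,800 = 11,298,100
volume = 167,000 + 157,000 + 476,000 = 800,000 m³
S = 11,298,100 / 800,000 = 14.1226 g/kg

14.12 g/kg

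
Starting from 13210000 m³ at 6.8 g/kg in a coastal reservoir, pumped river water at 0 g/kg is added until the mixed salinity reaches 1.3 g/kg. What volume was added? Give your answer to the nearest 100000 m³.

55900000 m³

Salt balance: 13,210,000×6.8 + V×0 = (13,210,000+V)×1.3
89,828,000 + 0V = 17,173,000 + 1.3V
72,655,000 = 1.3V
V = 55,888,461.54 m³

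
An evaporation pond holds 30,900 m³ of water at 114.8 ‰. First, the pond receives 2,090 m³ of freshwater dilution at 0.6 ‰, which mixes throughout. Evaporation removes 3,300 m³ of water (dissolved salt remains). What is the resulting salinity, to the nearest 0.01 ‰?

119.52 ‰

After mixing: salt = 30,900×114.8 + 2,090×0.6 = 3,548,574; volume = 32,990 m³
After evaporation: salt unchanged = 3,548,574; volume = 32,990 − 3,300 = 29,690 m³
S = 3,548,574 / 29,690 = 119.5208 ‰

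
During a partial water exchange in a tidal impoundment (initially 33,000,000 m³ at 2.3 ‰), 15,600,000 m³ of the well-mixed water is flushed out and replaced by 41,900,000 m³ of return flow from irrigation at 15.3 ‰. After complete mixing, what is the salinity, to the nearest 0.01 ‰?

11.49 ‰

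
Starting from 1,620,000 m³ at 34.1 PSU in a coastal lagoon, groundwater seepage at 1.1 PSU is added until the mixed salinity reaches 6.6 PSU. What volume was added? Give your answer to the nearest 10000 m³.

8100000 m³

Salt balance: 1,620,000×34.1 + V×1.1 = (1,620,000+V)×6.6
55,242,000 + 1.1V = 10,692,000 + 6.6V
44,550,000 = 5.5V
V = 8,100,000 m³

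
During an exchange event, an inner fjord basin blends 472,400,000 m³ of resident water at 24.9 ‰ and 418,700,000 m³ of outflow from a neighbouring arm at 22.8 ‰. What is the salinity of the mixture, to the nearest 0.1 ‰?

23.9 ‰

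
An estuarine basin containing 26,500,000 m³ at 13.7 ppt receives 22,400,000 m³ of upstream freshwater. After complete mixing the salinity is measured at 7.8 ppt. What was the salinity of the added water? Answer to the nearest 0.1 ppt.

0.8 ppt

Salt balance: 26,500,000×13.7 + 22,400,000×S = 48,900,000×7.8
363,050,000 + 22,400,000·S = 381,420,000
S = (381,420,000 − 363,050,000) / 22,400,000 = 0.8201 ppt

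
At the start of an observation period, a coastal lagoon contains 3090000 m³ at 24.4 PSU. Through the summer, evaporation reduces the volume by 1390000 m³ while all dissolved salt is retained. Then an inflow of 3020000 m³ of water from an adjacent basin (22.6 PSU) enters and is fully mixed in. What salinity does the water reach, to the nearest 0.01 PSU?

30.43 PSU

After evaporation: salt = 3,090,000×24.4 = 75,396,000; volume = 3,090,000 − 1,390,000 = 1,700,000 m³
After mixing: salt = 75,396,000 + 3,020,000×22.6 = 143,648,000; volume = 1,700,000 + 3,020,000 = 4,720,000 m³
S = 143,648,000 / 4,720,000 = 30.4339 PSU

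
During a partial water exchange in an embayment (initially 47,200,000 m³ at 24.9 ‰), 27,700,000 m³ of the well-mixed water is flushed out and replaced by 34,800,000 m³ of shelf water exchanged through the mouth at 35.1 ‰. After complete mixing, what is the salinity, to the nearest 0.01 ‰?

Remaining after removal: 19,500,000 m³ at 24.9 ‰ (salt = 485,550,000)
After addition: salt = 485,550,000 + 34,800,000×35.1 = 1,707,030,000; volume = 54,300,000 m³
S = 1,707,030,000 / 54,300,000 = 31.437 ‰

31.44 ‰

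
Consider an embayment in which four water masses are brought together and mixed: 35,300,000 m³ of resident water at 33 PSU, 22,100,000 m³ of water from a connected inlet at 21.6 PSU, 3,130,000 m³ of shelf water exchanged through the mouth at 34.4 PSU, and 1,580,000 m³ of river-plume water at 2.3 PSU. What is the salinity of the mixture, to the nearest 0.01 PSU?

28.23 PSU

By conservation of dissolved salt,
salt = 35,300,000×33 + 22,100,000×21.6 + 3,130,000×34.4 + 1,580,000×2.3 = 1,164,900,000 + 477,360,000 + 107,672,000 + 3,634,000 = 1,753,566,000
volume = 35,300,000 + 22,100,000 + 3,130,000 + 1,580,000 = 62,110,000 m³
S = 1,753,566,000 / 62,110,000 = 28.2332 PSU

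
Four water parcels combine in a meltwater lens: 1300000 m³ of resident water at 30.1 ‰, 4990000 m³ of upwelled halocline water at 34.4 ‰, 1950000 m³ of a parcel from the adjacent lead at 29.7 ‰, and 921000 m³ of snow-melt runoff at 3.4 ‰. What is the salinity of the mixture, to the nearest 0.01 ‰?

By conservation of dissolved salt,
salt = 1,300,000×30.1 + 4,990,000×34.4 + 1,950,000×29.7 + 921,000×3.4 = 39,130,000 + 171,656,000 + 57,915,000 + 3,131,400 = 271,832,400
volume = 1,300,000 + 4,990,000 + 1,950,000 + 921,000 = 9,161,000 m³
S = 271,832,400 / 9,161,000 = 29.6728 ‰

29.67 ‰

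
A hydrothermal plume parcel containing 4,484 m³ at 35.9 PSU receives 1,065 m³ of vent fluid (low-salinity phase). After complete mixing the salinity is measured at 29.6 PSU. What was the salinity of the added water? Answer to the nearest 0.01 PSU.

3.07 PSU

Salt balance: 4,484×35.9 + 1,065×S = 5,549×29.6
160,975.6 + 1,065·S = 164,250.4
S = (164,250.4 − 160,975.6) / 1,065 = 3.0749 PSU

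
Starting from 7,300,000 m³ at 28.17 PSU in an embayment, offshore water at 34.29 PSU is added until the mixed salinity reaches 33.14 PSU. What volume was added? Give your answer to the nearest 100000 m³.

31500000 m³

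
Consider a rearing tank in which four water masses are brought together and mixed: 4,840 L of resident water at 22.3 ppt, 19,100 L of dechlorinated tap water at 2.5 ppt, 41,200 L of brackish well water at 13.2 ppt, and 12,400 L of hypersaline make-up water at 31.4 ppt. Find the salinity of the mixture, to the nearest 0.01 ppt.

Weighted by volume,
salt = 4,840×22.3 + 19,100×2.5 + 41,200×13.2 + 12,400×31.4 = 107,932 + 47,750 + 543,840 + 389,360 = 1,088,882
volume = 4,840 + 19,100 + 41,200 + 12,400 = 77,540 L
S = 1,088,882 / 77,540 = 14.0428 ppt

14.04 ppt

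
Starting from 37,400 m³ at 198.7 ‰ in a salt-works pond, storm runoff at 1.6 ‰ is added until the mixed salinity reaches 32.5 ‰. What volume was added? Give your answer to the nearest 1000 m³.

Salt balance: 37,400×198.7 + V×1.6 = (37,400+V)×32.5
7,431,380 + 1.6V = 1,215,500 + 32.5V
6,215,880 = 30.9V
V = 201,161.17 m³

201000 m³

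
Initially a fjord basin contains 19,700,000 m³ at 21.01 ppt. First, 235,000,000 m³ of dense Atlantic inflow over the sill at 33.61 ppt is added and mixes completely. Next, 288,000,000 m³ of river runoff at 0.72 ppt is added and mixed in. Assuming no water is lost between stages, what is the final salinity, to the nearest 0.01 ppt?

15.70 ppt

By conservation of dissolved salt,
Initial salt = 19,700,000×21.01 = 413,897,000
After stage 1: salt = 413,897,000 + 235,000,000×33.61 = 8,312,247,000; volume = 254,700,000 m³; S = 32.635 ppt
After stage 2: salt = 8,312,247,000 + 288,000,000×0.72 = 8,519,607,000; volume = 542,700,000 m³
S = 8,519,607,000 / 542,700,000 = 15.6986 ppt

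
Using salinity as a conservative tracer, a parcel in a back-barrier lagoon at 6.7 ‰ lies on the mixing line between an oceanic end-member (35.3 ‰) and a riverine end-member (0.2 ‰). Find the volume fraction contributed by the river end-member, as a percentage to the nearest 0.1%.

Let f be the freshwater fraction. Salt balance per unit volume:
f×0.2 + (1−f)×35.3 = 6.7
f = (35.3 − 6.7) / (35.3 − 0.2) = 28.6/35.1 = 0.8148

81.5%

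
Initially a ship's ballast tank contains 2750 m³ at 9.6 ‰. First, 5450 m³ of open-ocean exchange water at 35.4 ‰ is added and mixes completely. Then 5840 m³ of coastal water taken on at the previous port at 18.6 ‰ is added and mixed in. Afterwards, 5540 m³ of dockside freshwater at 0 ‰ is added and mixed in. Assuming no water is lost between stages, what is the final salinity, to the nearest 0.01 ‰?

16.75 ‰

Weighted by volume,
Initial salt = 2,750×9.6 = 26,400
After stage 1: salt = 26,400 + 5,450×35.4 = 219,330; volume = 8,200 m³; S = 26.748 ‰
After stage 2: salt = 219,330 + 5,840×18.6 = 327,954; volume = 14,040 m³; S = 23.359 ‰
After stage 3: salt = 327,954 + 5,540×0 = 327,954; volume = 19,580 m³
S = 327,954 / 19,580 = 16.7494 ‰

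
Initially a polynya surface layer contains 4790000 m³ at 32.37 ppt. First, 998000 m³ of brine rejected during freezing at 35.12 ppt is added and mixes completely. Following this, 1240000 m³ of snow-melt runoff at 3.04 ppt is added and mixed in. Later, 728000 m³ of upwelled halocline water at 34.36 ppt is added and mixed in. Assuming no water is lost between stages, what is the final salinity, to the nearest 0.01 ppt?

Weighted by volume,
Initial salt = 4,790,000×32.37 = 155,052,300
After stage 1: salt = 155,052,300 + 998,000×35.12 = 190,102,060; volume = 5,788,000 m³; S = 32.844 ppt
After stage 2: salt = 190,102,060 + 1,240,000×3.04 = 193,871,660; volume = 7,028,000 m³; S = 27.586 ppt
After stage 3: salt = 193,871,660 + 728,000×34.36 = 218,885,740; volume = 7,756,000 m³
S = 218,885,740 / 7,756,000 = 28.2215 ppt

28.22 ppt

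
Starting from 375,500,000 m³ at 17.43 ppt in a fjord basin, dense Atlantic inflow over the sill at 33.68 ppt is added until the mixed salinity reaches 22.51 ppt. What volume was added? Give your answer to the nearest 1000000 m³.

Salt balance: 375,500,000×17.43 + V×33.68 = (375,500,000+V)×22.51
6,544,965,000 + 33.68V = 8,452,505,000 + 22.51V
1,907,540,000 = 11.17V
V = 170,773,500.45 m³

171000000 m³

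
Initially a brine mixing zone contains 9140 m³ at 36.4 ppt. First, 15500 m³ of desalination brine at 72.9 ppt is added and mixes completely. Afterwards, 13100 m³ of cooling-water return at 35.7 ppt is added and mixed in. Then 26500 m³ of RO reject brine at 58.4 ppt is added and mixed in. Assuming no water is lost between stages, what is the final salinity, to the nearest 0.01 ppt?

54.14 ppt

Conserving salt mass:
Initial salt = 9,140×36.4 = 332,696
After stage 1: salt = 332,696 + 15,500×72.9 = 1,462,646; volume = 24,640 m³; S = 59.361 ppt
After stage 2: salt = 1,462,646 + 13,100×35.7 = 1,930,316; volume = 37,740 m³; S = 51.148 ppt
After stage 3: salt = 1,930,316 + 26,500×58.4 = 3,477,916; volume = 64,240 m³
S = 3,477,916 / 64,240 = 54.1394 ppt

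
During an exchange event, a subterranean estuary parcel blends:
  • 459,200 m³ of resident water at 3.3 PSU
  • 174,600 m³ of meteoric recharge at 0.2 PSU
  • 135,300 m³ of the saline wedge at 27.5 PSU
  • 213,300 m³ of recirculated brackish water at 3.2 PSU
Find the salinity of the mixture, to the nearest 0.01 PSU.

Salt balance:
salt = 459,200×3.3 + 174,600×0.2 + 135,300×27.5 + 213,300×3.2 = 1,515,360 + 34,920 + 3,720,750 + 682,560 = 5,953,590
volume = 459,200 + 174,600 + 135,300 + 213,300 = 982,400 m³
S = 5,953,590 / 982,400 = 6.0603 PSU

6.06 PSU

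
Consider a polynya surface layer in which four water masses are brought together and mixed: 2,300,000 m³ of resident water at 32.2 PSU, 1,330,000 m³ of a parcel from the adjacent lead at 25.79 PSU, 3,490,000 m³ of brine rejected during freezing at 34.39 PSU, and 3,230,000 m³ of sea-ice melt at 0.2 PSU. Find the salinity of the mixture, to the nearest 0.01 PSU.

Weighted by volume,
salt = 2,300,000×32.2 + 1,330,000×25.79 + 3,490,000×34.39 + 3,230,000×0.2 = 74,060,000 + 34,300,700 + 120,021,100 + 646,000 = 229,027,800
volume = 2,300,000 + 1,330,000 + 3,490,000 + 3,230,000 = 10,350,000 m³
S = 229,027,800 / 10,350,000 = 22.1283 PSU

22.13 PSU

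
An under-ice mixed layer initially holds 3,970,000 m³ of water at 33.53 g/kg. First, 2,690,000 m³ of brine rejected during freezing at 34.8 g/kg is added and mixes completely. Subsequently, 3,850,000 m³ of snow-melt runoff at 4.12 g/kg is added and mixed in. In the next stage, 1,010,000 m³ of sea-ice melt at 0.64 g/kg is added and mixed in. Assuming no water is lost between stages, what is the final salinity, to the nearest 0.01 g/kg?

Weighted by volume,
Initial salt = 3,970,000×33.53 = 133,114,100
After stage 1: salt = 133,114,100 + 2,690,000×34.8 = 226,726,100; volume = 6,660,000 m³; S = 34.043 g/kg
After stage 2: salt = 226,726,100 + 3,850,000×4.12 = 242,588,100; volume = 10,510,000 m³; S = 23.082 g/kg
After stage 3: salt = 242,588,100 + 1,010,000×0.64 = 243,234,500; volume = 11,520,000 m³
S = 243,234,500 / 11,520,000 = 21.1141 g/kg

21.11 g/kg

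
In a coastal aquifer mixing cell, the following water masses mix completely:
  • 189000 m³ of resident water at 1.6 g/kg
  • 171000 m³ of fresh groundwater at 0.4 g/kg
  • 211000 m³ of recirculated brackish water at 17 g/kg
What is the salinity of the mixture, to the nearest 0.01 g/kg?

6.93 g/kg

Mass of salt is conserved:
salt = 189,000×1.6 + 171,000×0.4 + 211,000×17 = 302,400 + 68,400 + 3,587,000 = 3,957,800
volume = 189,000 + 171,000 + 211,000 = 571,000 m³
S = 3,957,800 / 571,000 = 6.9313 g/kg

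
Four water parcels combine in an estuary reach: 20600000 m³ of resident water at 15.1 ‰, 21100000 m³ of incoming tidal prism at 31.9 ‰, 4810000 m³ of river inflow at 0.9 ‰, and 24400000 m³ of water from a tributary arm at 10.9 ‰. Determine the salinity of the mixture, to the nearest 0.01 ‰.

17.69 ‰

Weighted by volume,
salt = 20,600,000×15.1 + 21,100,000×31.9 + 4,810,000×0.9 + 24,400,000×10.9 = 311,060,000 + 673,090,000 + 4,329,000 + 265,960,000 = 1,254,439,000
volume = 20,600,000 + 21,100,000 + 4,810,000 + 24,400,000 = 70,910,000 m³
S = 1,254,439,000 / 70,910,000 = 17.6906 ‰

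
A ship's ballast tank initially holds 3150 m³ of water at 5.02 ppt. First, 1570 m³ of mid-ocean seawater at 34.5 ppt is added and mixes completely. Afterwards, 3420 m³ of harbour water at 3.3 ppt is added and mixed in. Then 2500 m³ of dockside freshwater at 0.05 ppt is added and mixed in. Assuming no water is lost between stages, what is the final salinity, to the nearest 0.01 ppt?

7.65 ppt

By conservation of dissolved salt,
Initial salt = 3,150×5.02 = 15,813
After stage 1: salt = 15,813 + 1,570×34.5 = 69,978; volume = 4,720 m³; S = 14.826 ppt
After stage 2: salt = 69,978 + 3,420×3.3 = 81,264; volume = 8,140 m³; S = 9.983 ppt
After stage 3: salt = 81,264 + 2,500×0.05 = 81,389; volume = 10,640 m³
S = 81,389 / 10,640 = 7.6493 ppt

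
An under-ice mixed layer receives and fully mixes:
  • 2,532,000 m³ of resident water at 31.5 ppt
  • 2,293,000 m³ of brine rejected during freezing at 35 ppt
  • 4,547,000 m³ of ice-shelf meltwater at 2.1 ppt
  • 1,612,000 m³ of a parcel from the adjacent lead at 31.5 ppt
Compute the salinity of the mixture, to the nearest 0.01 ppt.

20.06 ppt

Salt balance:
salt = 2,532,000×31.5 + 2,293,000×35 + 4,547,000×2.1 + 1,612,000×31.5 = 79,758,000 + 80,255,000 + 9,548,700 + 50,778,000 = 220,339,700
volume = 2,532,000 + 2,293,000 + 4,547,000 + 1,612,000 = 10,984,000 m³
S = 220,339,700 / 10,984,000 = 20.0601 ppt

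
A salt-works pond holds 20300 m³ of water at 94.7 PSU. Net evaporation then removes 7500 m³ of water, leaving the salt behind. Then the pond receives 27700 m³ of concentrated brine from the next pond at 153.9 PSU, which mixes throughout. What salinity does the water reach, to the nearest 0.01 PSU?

After evaporation: salt = 20,300×94.7 = 1,922,410; volume = 20,300 − 7,500 = 12,800 m³
After mixing: salt = 1,922,410 + 27,700×153.9 = 6,185,440; volume = 12,800 + 27,700 = 40,500 m³
S = 6,185,440 / 40,500 = 152.7269 PSU

152.73 PSU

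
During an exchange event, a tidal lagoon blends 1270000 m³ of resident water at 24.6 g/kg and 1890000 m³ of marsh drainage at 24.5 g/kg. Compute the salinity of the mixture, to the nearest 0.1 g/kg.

24.5 g/kg

By conservation of dissolved salt,
salt = 1,270,000×24.6 + 1,890,000×24.5 = 31,242,000 + 46,305,000 = 77,547,000
volume = 1,270,000 + 1,890,000 = 3,160,000 m³
S = 77,547,000 / 3,160,000 = 24.54 g/kg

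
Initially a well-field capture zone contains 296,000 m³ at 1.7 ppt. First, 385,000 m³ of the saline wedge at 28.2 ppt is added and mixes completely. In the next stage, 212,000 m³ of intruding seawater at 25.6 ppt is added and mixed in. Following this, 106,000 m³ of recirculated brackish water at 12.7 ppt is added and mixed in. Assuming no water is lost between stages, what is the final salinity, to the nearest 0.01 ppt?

18.15 ppt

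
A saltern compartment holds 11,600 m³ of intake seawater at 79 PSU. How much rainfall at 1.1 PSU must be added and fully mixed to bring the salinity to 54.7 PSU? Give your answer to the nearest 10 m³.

5260 m³

Salt balance: 11,600×79 + V×1.1 = (11,600+V)×54.7
916,400 + 1.1V = 634,520 + 54.7V
281,880 = 53.6V
V = 5,258.96 m³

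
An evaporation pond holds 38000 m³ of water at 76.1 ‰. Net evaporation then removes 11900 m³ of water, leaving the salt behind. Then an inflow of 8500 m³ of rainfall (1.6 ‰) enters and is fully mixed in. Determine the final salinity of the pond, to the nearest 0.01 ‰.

83.97 ‰

After evaporation: salt = 38,000×76.1 = 2,891,800; volume = 38,000 − 11,900 = 26,100 m³
After mixing: salt = 2,891,800 + 8,500×1.6 = 2,905,400; volume = 26,100 + 8,500 = 34,600 m³
S = 2,905,400 / 34,600 = 83.9711 ‰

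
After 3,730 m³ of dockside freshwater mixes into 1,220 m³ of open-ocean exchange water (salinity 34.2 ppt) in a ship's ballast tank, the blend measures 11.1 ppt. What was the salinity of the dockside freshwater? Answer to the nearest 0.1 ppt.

3.5 ppt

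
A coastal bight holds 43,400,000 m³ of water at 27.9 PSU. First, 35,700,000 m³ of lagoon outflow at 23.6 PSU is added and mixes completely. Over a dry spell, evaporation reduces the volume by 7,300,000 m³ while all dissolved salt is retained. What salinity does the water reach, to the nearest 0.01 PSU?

28.60 PSU

After mixing: salt = 43,400,000×27.9 + 35,700,000×23.6 = 2,053,380,000; volume = 79,100,000 m³
After evaporation: salt unchanged = 2,053,380,000; volume = 79,100,000 − 7,300,000 = 71,800,000 m³
S = 2,053,380,000 / 71,800,000 = 28.5986 PSU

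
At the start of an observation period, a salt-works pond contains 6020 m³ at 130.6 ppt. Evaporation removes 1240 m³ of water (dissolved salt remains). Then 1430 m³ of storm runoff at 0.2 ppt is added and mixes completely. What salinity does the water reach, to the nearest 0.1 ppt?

126.7 ppt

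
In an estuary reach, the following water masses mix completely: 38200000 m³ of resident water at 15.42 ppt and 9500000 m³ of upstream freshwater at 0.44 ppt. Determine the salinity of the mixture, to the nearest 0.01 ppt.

Total salt / total volume:
salt = 38,200,000×15.42 + 9,500,000×0.44 = 589,044,000 + 4,180,000 = 593,224,000
volume = 38,200,000 + 9,500,000 = 47,700,000 m³
S = 593,224,000 / 47,700,000 = 12.4366 ppt

12.44 ppt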